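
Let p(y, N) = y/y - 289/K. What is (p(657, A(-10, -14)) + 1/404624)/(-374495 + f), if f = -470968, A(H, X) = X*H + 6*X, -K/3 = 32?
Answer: -9736271/2052567725472 ≈ -4.7435e-6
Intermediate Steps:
K = -96 (K = -3*32 = -96)
A(H, X) = 6*X + H*X (A(H, X) = H*X + 6*X = 6*X + H*X)
p(y, N) = 385/96 (p(y, N) = y/y - 289/(-96) = 1 - 289*(-1/96) = 1 + 289/96 = 385/96)
(p(657, A(-10, -14)) + 1/404624)/(-374495 + f) = (385/96 + 1/404624)/(-374495 - 470968) = (385/96 + 1/404624)/(-845463) = (9736271/2427744)*(-1/845463) = -9736271/2052567725472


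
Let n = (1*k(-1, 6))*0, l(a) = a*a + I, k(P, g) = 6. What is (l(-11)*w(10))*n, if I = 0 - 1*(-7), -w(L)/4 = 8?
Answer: 0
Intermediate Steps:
w(L) = -32 (w(L) = -4*8 = -32)
I = 7 (I = 0 + 7 = 7)
l(a) = 7 + a² (l(a) = a*a + 7 = a² + 7 = 7 + a²)
n = 0 (n = (1*6)*0 = 6*0 = 0)
(l(-11)*w(10))*n = ((7 + (-11)²)*(-32))*0 = ((7 + 121)*(-32))*0 = (128*(-32))*0 = -4096*0 = 0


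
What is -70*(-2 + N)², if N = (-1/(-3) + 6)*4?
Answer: -343000/9 ≈ -38111.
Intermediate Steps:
N = 76/3 (N = (-1*(-⅓) + 6)*4 = (⅓ + 6)*4 = (19/3)*4 = 76/3 ≈ 25.333)
-70*(-2 + N)² = -70*(-2 + 76/3)² = -70*(70/3)² = -70*4900/9 = -343000/9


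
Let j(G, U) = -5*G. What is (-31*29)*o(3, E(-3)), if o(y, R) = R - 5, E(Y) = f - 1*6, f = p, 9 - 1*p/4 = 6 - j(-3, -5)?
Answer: -54839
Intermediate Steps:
p = 72 (p = 36 - 4*(6 - (-5)*(-3)) = 36 - 4*(6 - 1*15) = 36 - 4*(6 - 15) = 36 - 4*(-9) = 36 + 36 = 72)
f = 72
E(Y) = 66 (E(Y) = 72 - 1*6 = 72 - 6 = 66)
o(y, R) = -5 + R
(-31*29)*o(3, E(-3)) = (-31*29)*(-5 + 66) = -899*61 = -54839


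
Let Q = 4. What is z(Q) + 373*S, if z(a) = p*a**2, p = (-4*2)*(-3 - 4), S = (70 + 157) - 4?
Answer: 84075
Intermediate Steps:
S = 223 (S = 227 - 4 = 223)
p = 56 (p = -8*(-7) = 56)
z(a) = 56*a**2
z(Q) + 373*S = 56*4**2 + 373*223 = 56*16 + 83179 = 896 + 83179 = 84075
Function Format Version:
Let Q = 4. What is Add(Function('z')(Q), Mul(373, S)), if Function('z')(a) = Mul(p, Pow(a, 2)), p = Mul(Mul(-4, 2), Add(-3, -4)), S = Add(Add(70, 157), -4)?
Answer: 84075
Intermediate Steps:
S = 223 (S = Add(227, -4) = 223)
p = 56 (p = Mul(-8, -7) = 56)
Function('z')(a) = Mul(56, Pow(a, 2))
Add(Function('z')(Q), Mul(373, S)) = Add(Mul(56, Pow(4, 2)), Mul(373, 223)) = Add(Mul(56, 16), 83179) = Add(896, 83179) = 84075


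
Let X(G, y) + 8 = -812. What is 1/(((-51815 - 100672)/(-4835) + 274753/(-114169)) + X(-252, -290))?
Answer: -552007115/436564976752 ≈ -0.0012644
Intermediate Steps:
X(G, y) = -820 (X(G, y) = -8 - 812 = -820)
1/(((-51815 - 100672)/(-4835) + 274753/(-114169)) + X(-252, -290)) = 1/(((-51815 - 100672)/(-4835) + 274753/(-114169)) - 820) = 1/((-152487*(-1/4835) + 274753*(-1/114169)) - 820) = 1/((152487/4835 - 274753/114169) - 820) = 1/(16080857548/552007115 - 820) = 1/(-436564976752/552007115) = -552007115/436564976752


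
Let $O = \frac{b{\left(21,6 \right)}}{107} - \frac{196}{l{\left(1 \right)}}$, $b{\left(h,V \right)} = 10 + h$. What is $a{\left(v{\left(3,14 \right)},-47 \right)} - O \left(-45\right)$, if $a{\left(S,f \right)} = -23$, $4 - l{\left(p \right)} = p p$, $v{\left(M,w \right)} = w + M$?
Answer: $- \frac{315646}{107} \approx -2950.0$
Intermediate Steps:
$v{\left(M,w \right)} = M + w$
$l{\left(p \right)} = 4 - p^{2}$ ($l{\left(p \right)} = 4 - p p = 4 - p^{2}$)
$O = - \frac{20879}{321}$ ($O = \frac{10 + 21}{107} - \frac{196}{4 - 1^{2}} = 31 \cdot \frac{1}{107} - \frac{196}{4 - 1} = \frac{31}{107} - \frac{196}{4 - 1} = \frac{31}{107} - \frac{196}{3} = - \frac{20879}{321} \approx -65.044$)
$a{\left(v{\left(3,14 \right)},-47 \right)} - O \left(-45\right) = -23 - \left(- \frac{20879}{321}\right) \left(-45\right) = -23 - \frac{313185}{107} = - \frac{315646}{107}$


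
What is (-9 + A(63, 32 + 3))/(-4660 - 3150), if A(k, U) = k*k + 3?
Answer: -3963/7810 ≈ -0.50743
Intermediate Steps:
A(k, U) = 3 + k**2 (A(k, U) = k**2 + 3 = 3 + k**2)
(-9 + A(63, 32 + 3))/(-4660 - 3150) = (-9 + (3 + 63**2))/(-4660 - 3150) = (-9 + (3 + 3969))/(-7810) = (-9 + 3972)*(-1/7810) = 3963*(-1/7810) = -3963/7810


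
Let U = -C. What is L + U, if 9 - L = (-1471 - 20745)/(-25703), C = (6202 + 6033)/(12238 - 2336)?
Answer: 1756140917/254511106 ≈ 6.9001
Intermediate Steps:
C = 12235/9902 ≈ 1.2356
L = 209111/25703 (L = 9 - (-1471 - 20745)/(-25703) = 9 - (-22216)*(-1)/25703 = 9 - 1*22216/25703 = 9 - 22216/25703 = 209111/25703 ≈ 8.1357)
U = -12235/9902 (U = -1*12235/9902 = -12235/9902 ≈ -1.2356)
L + U = 209111/25703 - 12235/9902 = 1756140917/254511106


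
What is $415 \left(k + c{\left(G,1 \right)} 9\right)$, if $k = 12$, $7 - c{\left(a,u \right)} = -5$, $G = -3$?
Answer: $49800$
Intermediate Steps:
$c{\left(a,u \right)} = 12$ ($c{\left(a,u \right)} = 7 - -5 = 7 + 5 = 12$)
$415 \left(k + c{\left(G,1 \right)} 9\right) = 415 \left(12 + 12 \cdot 9\right) = 415 \left(12 + 108\right) = 415 \cdot 120 = 49800$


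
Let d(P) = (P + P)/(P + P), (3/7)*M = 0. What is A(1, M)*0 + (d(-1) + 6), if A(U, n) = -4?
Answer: 7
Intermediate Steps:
M = 0 (M = (7/3)*0 = 0)
d(P) = 1 (d(P) = (2*P)/((2*P)) = (2*P)*(1/(2*P)) = 1)
A(1, M)*0 + (d(-1) + 6) = -4*0 + (1 + 6) = 0 + 7 = 7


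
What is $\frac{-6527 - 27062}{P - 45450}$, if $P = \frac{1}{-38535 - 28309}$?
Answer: $\frac{2245223116}{3038059801} \approx 0.73903$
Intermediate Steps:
$P = - \frac{1}{66844}$ ($P = \frac{1}{-66844} = - \frac{1}{66844} \approx -1.496 \cdot 10^{-5}$)
$\frac{-6527 - 27062}{P - 45450} = \frac{-6527 - 27062}{- \frac{1}{66844} - 45450} = - \frac{33589}{- \frac{3038059801}{66844}} = \left(-33589\right) \left(- \frac{66844}{3038059801}\right) = \frac{2245223116}{3038059801}$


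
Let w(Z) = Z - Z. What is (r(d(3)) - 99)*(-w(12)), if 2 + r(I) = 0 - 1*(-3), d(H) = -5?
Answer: 0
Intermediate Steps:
w(Z) = 0
r(I) = 1 (r(I) = -2 + (0 - 1*(-3)) = -2 + (0 + 3) = -2 + 3 = 1)
(r(d(3)) - 99)*(-w(12)) = (1 - 99)*(-1*0) = -98*0 = 0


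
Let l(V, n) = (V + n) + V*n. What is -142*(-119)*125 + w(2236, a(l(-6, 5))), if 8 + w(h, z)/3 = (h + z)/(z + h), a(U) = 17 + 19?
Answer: 2112229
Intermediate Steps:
l(V, n) = V + n + V*n
a(U) = 36
w(h, z) = -21 (w(h, z) = -24 + 3*((h + z)/(z + h)) = -24 + 3*((h + z)/(h + z)) = -24 + 3*1 = -24 + 3 = -21)
-142*(-119)*125 + w(2236, a(l(-6, 5))) = -142*(-119)*125 - 21 = 16898*125 - 21 = 2112250 - 21 = 2112229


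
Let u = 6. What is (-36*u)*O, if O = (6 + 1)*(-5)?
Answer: 7560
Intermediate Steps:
O = -35 (O = 7*(-5) = -35)
(-36*u)*O = -36*6*(-35) = -216*(-35) = 7560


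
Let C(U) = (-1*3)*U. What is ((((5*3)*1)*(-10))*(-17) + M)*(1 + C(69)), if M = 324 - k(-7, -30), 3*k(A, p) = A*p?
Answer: -577624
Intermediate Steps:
k(A, p) = A*p/3 (k(A, p) = (A*p)/3 = A*p/3)
C(U) = -3*U
M = 254 (M = 324 - (-7)*(-30)/3 = 324 - 1*70 = 324 - 70 = 254)
((((5*3)*1)*(-10))*(-17) + M)*(1 + C(69)) = ((((5*3)*1)*(-10))*(-17) + 254)*(1 - 3*69) = (((15*1)*(-10))*(-17) + 254)*(1 - 207) = ((15*(-10))*(-17) + 254)*(-206) = (-150*(-17) + 254)*(-206) = (2550 + 254)*(-206) = 2804*(-206) = -577624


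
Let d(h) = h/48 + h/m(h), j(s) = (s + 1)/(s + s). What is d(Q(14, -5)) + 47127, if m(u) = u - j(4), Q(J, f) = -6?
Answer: 19982179/424 ≈ 47128.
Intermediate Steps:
j(s) = (1 + s)/(2*s) (j(s) = (1 + s)/((2*s)) = (1 + s)*(1/(2*s)) = (1 + s)/(2*s))
m(u) = -5/8 + u (m(u) = u - (1 + 4)/(2*4) = u - 5/(2*4) = u - 1*5/8 = u - 5/8 = -5/8 + u)
d(h) = h/48 + h/(-5/8 + h)
d(Q(14, -5)) + 47127 = (1/48)*(-6)*(379 + 8*(-6))/(-5 + 8*(-6)) + 47127 = (1/48)*(-6)*(379 - 48)/(-5 - 48) + 47127 = (1/48)*(-6)*331/(-53) + 47127 = (1/48)*(-6)*(-1/53)*331 + 47127 = 331/424 + 47127 = 19982179/424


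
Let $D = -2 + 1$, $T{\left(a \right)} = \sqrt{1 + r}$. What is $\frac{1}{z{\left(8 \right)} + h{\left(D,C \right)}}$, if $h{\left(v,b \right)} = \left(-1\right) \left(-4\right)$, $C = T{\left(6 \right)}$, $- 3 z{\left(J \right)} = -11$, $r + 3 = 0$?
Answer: $\frac{3}{23} \approx 0.13043$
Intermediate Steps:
$r = -3$ ($r = -3 + 0 = -3$)
$z{\left(J \right)} = \frac{11}{3}$ ($z{\left(J \right)} = \left(- \frac{1}{3}\right) \left(-11\right) = \frac{11}{3}$)
$T{\left(a \right)} = i \sqrt{2}$ ($T{\left(a \right)} = \sqrt{1 - 3} = \sqrt{-2} = i \sqrt{2}$)
$D = -1$
$C = i \sqrt{2} \approx 1.4142 i$
$h{\left(v,b \right)} = 4$
$\frac{1}{z{\left(8 \right)} + h{\left(D,C \right)}} = \frac{1}{\frac{11}{3} + 4} = \frac{1}{\frac{23}{3}} = \frac{3}{23}$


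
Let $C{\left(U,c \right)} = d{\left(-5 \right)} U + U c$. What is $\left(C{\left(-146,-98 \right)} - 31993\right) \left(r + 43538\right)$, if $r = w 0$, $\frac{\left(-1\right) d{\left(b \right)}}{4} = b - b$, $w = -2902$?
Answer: $-769969530$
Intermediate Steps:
$d{\left(b \right)} = 0$ ($d{\left(b \right)} = - 4 \left(b - b\right) = \left(-4\right) 0 = 0$)
$r = 0$ ($r = \left(-2902\right) 0 = 0$)
$C{\left(U,c \right)} = U c$ ($C{\left(U,c \right)} = 0 U + U c = 0 + U c = U c$)
$\left(C{\left(-146,-98 \right)} - 31993\right) \left(r + 43538\right) = \left(\left(-146\right) \left(-98\right) - 31993\right) \left(0 + 43538\right) = \left(14308 - 31993\right) 43538 = \left(-17685\right) 43538 = -769969530$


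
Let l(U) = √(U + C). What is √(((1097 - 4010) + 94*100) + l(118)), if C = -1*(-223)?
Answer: √(6487 + √341) ≈ 80.656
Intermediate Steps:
C = 223
l(U) = √(223 + U) (l(U) = √(U + 223) = √(223 + U))
√(((1097 - 4010) + 94*100) + l(118)) = √(((1097 - 4010) + 94*100) + √(223 + 118)) = √((-2913 + 9400) + √341) = √(6487 + √341)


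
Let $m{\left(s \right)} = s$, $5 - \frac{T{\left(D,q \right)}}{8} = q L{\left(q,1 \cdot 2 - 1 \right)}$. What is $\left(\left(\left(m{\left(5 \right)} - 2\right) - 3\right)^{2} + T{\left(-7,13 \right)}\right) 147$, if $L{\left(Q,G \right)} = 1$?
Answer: $-9408$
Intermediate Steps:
$T{\left(D,q \right)} = 40 - 8 q$ ($T{\left(D,q \right)} = 40 - 8 q 1 = 40 - 8 q$)
$\left(\left(\left(m{\left(5 \right)} - 2\right) - 3\right)^{2} + T{\left(-7,13 \right)}\right) 147 = \left(\left(\left(5 - 2\right) - 3\right)^{2} + \left(40 - 104\right)\right) 147 = \left(\left(3 - 3\right)^{2} - 64\right) 147 = \left(0^{2} - 64\right) 147 = \left(0 - 64\right) 147 = \left(-64\right) 147 = -9408$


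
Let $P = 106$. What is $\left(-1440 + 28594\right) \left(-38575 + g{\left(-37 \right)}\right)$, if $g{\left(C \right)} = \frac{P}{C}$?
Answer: $- \frac{38759103674}{37} \approx -1.0475 \cdot 10^{9}$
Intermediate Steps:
$g{\left(C \right)} = \frac{106}{C}$
$\left(-1440 + 28594\right) \left(-38575 + g{\left(-37 \right)}\right) = \left(-1440 + 28594\right) \left(-38575 + \frac{106}{-37}\right) = 27154 \left(-38575 + 106 \left(- \frac{1}{37}\right)\right) = 27154 \left(-38575 - \frac{106}{37}\right) = 27154 \left(- \frac{1427381}{37}\right) = - \frac{38759103674}{37}$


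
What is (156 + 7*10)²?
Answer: 51076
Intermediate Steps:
(156 + 7*10)² = (156 + 70)² = 226² = 51076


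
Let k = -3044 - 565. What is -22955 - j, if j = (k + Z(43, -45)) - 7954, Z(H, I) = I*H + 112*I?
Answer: -4417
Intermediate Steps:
k = -3609
Z(H, I) = 112*I + H*I (Z(H, I) = H*I + 112*I = 112*I + H*I)
j = -18538 (j = (-3609 - 45*(112 + 43)) - 7954 = (-3609 - 45*155) - 7954 = (-3609 - 6975) - 7954 = -10584 - 7954 = -18538)
-22955 - j = -22955 - 1*(-18538) = -22955 + 18538 = -4417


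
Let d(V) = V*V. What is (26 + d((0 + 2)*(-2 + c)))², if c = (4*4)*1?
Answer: 656100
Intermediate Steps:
c = 16 (c = 16*1 = 16)
d(V) = V²
(26 + d((0 + 2)*(-2 + c)))² = (26 + ((0 + 2)*(-2 + 16))²)² = (26 + (2*14)²)² = (26 + 28²)² = (26 + 784)² = 810² = 656100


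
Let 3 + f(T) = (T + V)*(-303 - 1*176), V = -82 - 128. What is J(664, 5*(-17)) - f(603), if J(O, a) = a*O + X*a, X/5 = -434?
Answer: 316260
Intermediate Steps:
X = -2170 (X = 5*(-434) = -2170)
J(O, a) = -2170*a + O*a (J(O, a) = a*O - 2170*a = O*a - 2170*a = -2170*a + O*a)
V = -210
f(T) = 100587 - 479*T (f(T) = -3 + (T - 210)*(-303 - 1*176) = -3 + (-210 + T)*(-303 - 176) = -3 + (-210 + T)*(-479) = -3 + (100590 - 479*T) = 100587 - 479*T)
J(664, 5*(-17)) - f(603) = (5*(-17))*(-2170 + 664) - (100587 - 479*603) = -85*(-1506) - (100587 - 288837) = 128010 - 1*(-188250) = 128010 + 188250 = 316260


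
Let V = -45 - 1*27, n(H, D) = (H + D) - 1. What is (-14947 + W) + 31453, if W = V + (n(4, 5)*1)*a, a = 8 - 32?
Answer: 16242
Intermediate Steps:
n(H, D) = -1 + D + H (n(H, D) = (D + H) - 1 = -1 + D + H)
V = -72 (V = -45 - 27 = -72)
a = -24
W = -264 (W = -72 + ((-1 + 5 + 4)*1)*(-24) = -72 + (8*1)*(-24) = -72 + 8*(-24) = -72 - 192 = -264)
(-14947 + W) + 31453 = (-14947 - 264) + 31453 = -15211 + 31453 = 16242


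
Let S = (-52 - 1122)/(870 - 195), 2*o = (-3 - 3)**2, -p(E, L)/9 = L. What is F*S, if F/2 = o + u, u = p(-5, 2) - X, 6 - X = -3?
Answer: 2348/75 ≈ 31.307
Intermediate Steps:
X = 9 (X = 6 - 1*(-3) = 6 + 3 = 9)
p(E, L) = -9*L
o = 18 (o = (-3 - 3)**2/2 = (1/2)*(-6)**2 = (1/2)*36 = 18)
S = -1174/675 ≈ -1.7393
u = -27 (u = -9*2 - 1*9 = -18 - 9 = -27)
F = -18 (F = 2*(18 - 27) = 2*(-9) = -18)
F*S = -18*(-1174/675) = 2348/75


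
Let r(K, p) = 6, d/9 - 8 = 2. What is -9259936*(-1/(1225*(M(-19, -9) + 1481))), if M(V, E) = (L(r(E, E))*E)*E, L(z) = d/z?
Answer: 165356/58975 ≈ 2.8038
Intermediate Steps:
d = 90 (d = 72 + 9*2 = 72 + 18 = 90)
L(z) = 90/z
M(V, E) = 15*E² (M(V, E) = ((90/6)*E)*E = ((90*(⅙))*E)*E = (15*E)*E = 15*E²)
-9259936*(-1/(1225*(M(-19, -9) + 1481))) = -9259936*(-1/(1225*(15*(-9)² + 1481))) = -9259936*(-1/(1225*(15*81 + 1481))) = -9259936*(-1/(1225*(1215 + 1481))) = -9259936/(2696*(-1225)) = -9259936/(-3302600) = -9259936*(-1/3302600) = 165356/58975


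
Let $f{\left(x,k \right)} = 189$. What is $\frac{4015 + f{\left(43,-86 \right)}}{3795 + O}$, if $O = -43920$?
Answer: $- \frac{4204}{40125} \approx -0.10477$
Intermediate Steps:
$\frac{4015 + f{\left(43,-86 \right)}}{3795 + O} = \frac{4015 + 189}{3795 - 43920} = \frac{4204}{-40125} = 4204 \left(- \frac{1}{40125}\right) = - \frac{4204}{40125}$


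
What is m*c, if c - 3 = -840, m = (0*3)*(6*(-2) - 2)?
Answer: 0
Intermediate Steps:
m = 0 (m = 0*(-12 - 2) = 0*(-14) = 0)
c = -837 (c = 3 - 840 = -837)
m*c = 0*(-837) = 0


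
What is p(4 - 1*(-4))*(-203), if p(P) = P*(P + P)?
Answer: -25984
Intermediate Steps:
p(P) = 2*P² (p(P) = P*(2*P) = 2*P²)
p(4 - 1*(-4))*(-203) = (2*(4 - 1*(-4))²)*(-203) = (2*(4 + 4)²)*(-203) = (2*8²)*(-203) = (2*64)*(-203) = 128*(-203) = -25984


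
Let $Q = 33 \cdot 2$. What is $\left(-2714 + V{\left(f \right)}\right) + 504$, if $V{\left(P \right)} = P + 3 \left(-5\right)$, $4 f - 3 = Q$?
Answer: $- \frac{8831}{4} \approx -2207.8$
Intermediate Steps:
$Q = 66$
$f = \frac{69}{4}$ ($f = \frac{3}{4} + \frac{1}{4} \cdot 66 = \frac{3}{4} + \frac{33}{2} = \frac{69}{4} \approx 17.25$)
$V{\left(P \right)} = -15 + P$ ($V{\left(P \right)} = P - 15 = -15 + P$)
$\left(-2714 + V{\left(f \right)}\right) + 504 = \left(-2714 + \left(-15 + \frac{69}{4}\right)\right) + 504 = \left(-2714 + \frac{9}{4}\right) + 504 = - \frac{10847}{4} + 504 = - \frac{8831}{4}$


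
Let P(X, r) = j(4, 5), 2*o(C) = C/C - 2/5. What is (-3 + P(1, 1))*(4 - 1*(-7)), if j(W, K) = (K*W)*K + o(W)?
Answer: 10703/10 ≈ 1070.3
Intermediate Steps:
o(C) = 3/10 (o(C) = (C/C - 2/5)/2 = (1 - 2*⅕)/2 = (1 - ⅖)/2 = (½)*(⅗) = 3/10)
j(W, K) = 3/10 + W*K² (j(W, K) = (K*W)*K + 3/10 = W*K² + 3/10 = 3/10 + W*K²)
P(X, r) = 1003/10 (P(X, r) = 3/10 + 4*5² = 3/10 + 4*25 = 3/10 + 100 = 1003/10)
(-3 + P(1, 1))*(4 - 1*(-7)) = (-3 + 1003/10)*(4 - 1*(-7)) = 973*(4 + 7)/10 = (973/10)*11 = 10703/10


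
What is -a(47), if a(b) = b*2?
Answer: -94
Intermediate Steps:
a(b) = 2*b
-a(47) = -2*47 = -1*94 = -94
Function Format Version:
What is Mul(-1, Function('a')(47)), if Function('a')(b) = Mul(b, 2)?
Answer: -94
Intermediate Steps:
Function('a')(b) = Mul(2, b)
Mul(-1, Function('a')(47)) = Mul(-1, Mul(2, 47)) = Mul(-1, 94) = -94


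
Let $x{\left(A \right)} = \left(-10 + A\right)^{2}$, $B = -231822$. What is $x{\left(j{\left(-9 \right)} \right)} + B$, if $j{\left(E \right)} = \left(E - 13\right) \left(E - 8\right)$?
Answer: $-99326$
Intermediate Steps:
$j{\left(E \right)} = \left(-13 + E\right) \left(-8 + E\right)$
$x{\left(j{\left(-9 \right)} \right)} + B = \left(-10 + \left(104 + \left(-9\right)^{2} - -189\right)\right)^{2} - 231822 = \left(-10 + \left(104 + 81 + 189\right)\right)^{2} - 231822 = \left(-10 + 374\right)^{2} - 231822 = 364^{2} - 231822 = 132496 - 231822 = -99326$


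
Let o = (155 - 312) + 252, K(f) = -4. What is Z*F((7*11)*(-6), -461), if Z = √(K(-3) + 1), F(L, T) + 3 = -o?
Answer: -98*I*√3 ≈ -169.74*I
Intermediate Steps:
o = 95 (o = -157 + 252 = 95)
F(L, T) = -98 (F(L, T) = -3 - 1*95 = -3 - 95 = -98)
Z = I*√3 (Z = √(-4 + 1) = √(-3) = I*√3 ≈ 1.732*I)
Z*F((7*11)*(-6), -461) = (I*√3)*(-98) = -98*I*√3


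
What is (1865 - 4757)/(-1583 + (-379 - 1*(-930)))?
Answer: 241/86 ≈ 2.8023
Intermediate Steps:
(1865 - 4757)/(-1583 + (-379 - 1*(-930))) = -2892/(-1583 + (-379 + 930)) = -2892/(-1583 + 551) = -2892/(-1032) = -2892*(-1/1032) = 241/86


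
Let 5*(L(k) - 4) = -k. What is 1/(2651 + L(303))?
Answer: 5/12972 ≈ 0.00038545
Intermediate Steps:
L(k) = 4 - k/5 (L(k) = 4 + (-k)/5 = 4 - k/5)
1/(2651 + L(303)) = 1/(2651 + (4 - 1/5*303)) = 1/(2651 + (4 - 303/5)) = 1/(2651 - 283/5) = 1/(12972/5) = 5/12972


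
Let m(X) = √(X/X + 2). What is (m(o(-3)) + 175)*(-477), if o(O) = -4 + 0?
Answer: -83475 - 477*√3 ≈ -84301.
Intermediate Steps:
o(O) = -4
m(X) = √3 (m(X) = √(1 + 2) = √3)
(m(o(-3)) + 175)*(-477) = (√3 + 175)*(-477) = (175 + √3)*(-477) = -83475 - 477*√3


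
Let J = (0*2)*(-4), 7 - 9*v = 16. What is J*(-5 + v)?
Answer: 0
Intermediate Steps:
v = -1 (v = 7/9 - ⅑*16 = 7/9 - 16/9 = -1)
J = 0 (J = 0*(-4) = 0)
J*(-5 + v) = 0*(-5 - 1) = 0*(-6) = 0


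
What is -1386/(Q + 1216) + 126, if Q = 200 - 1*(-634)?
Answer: 128457/1025 ≈ 125.32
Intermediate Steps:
Q = 834 (Q = 200 + 634 = 834)
-1386/(Q + 1216) + 126 = -1386/(834 + 1216) + 126 = -1386/2050 + 126 = (1/2050)*(-1386) + 126 = -693/1025 + 126 = 128457/1025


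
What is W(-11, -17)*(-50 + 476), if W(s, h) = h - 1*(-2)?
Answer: -6390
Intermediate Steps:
W(s, h) = 2 + h (W(s, h) = h + 2 = 2 + h)
W(-11, -17)*(-50 + 476) = (2 - 17)*(-50 + 476) = -15*426 = -6390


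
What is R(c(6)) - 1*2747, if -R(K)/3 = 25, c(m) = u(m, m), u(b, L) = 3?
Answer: -2822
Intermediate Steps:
c(m) = 3
R(K) = -75 (R(K) = -3*25 = -75)
R(c(6)) - 1*2747 = -75 - 1*2747 = -75 - 2747 = -2822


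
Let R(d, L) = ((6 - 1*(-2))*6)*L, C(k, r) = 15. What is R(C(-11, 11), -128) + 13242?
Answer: 7098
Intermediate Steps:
R(d, L) = 48*L (R(d, L) = ((6 + 2)*6)*L = (8*6)*L = 48*L)
R(C(-11, 11), -128) + 13242 = 48*(-128) + 13242 = -6144 + 13242 = 7098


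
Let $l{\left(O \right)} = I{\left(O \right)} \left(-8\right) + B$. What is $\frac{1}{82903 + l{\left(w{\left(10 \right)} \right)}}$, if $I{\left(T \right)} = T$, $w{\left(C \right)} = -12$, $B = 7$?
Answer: $\frac{1}{83006} \approx 1.2047 \cdot 10^{-5}$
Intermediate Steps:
$l{\left(O \right)} = 7 - 8 O$ ($l{\left(O \right)} = O \left(-8\right) + 7 = - 8 O + 7 = 7 - 8 O$)
$\frac{1}{82903 + l{\left(w{\left(10 \right)} \right)}} = \frac{1}{82903 + \left(7 - -96\right)} = \frac{1}{82903 + \left(7 + 96\right)} = \frac{1}{82903 + 103} = \frac{1}{83006}$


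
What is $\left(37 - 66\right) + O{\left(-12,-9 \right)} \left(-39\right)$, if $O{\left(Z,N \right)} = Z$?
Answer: $439$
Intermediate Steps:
$\left(37 - 66\right) + O{\left(-12,-9 \right)} \left(-39\right) = \left(37 - 66\right) - -468 = \left(37 - 66\right) + 468 = -29 + 468 = 439$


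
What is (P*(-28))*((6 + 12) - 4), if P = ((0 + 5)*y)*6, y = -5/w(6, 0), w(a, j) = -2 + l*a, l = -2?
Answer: -4200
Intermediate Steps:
w(a, j) = -2 - 2*a
y = 5/14 (y = -5/(-2 - 2*6) = -5/(-2 - 12) = -5/(-14) = -5*(-1/14) = 5/14 ≈ 0.35714)
P = 75/7 (P = ((0 + 5)*(5/14))*6 = (5*(5/14))*6 = (25/14)*6 = 75/7 ≈ 10.714)
(P*(-28))*((6 + 12) - 4) = ((75/7)*(-28))*((6 + 12) - 4) = -300*(18 - 4) = -300*14 = -4200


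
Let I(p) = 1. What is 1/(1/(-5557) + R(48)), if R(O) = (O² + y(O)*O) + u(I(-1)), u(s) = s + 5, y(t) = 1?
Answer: 5557/13103405 ≈ 0.00042409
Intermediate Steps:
u(s) = 5 + s
R(O) = 6 + O + O² (R(O) = (O² + 1*O) + (5 + 1) = (O² + O) + 6 = (O + O²) + 6 = 6 + O + O²)
1/(1/(-5557) + R(48)) = 1/(1/(-5557) + (6 + 48 + 48²)) = 1/(-1/5557 + (6 + 48 + 2304)) = 1/(-1/5557 + 2358) = 1/(13103405/5557) = 5557/13103405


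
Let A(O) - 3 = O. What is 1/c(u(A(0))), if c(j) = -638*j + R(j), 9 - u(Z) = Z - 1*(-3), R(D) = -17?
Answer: -1/1931 ≈ -0.00051787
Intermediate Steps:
A(O) = 3 + O
u(Z) = 6 - Z (u(Z) = 9 - (Z - 1*(-3)) = 9 - (Z + 3) = 9 - (3 + Z) = 9 + (-3 - Z) = 6 - Z)
c(j) = -17 - 638*j (c(j) = -638*j - 17 = -17 - 638*j)
1/c(u(A(0))) = 1/(-17 - 638*(6 - (3 + 0))) = 1/(-17 - 638*(6 - 1*3)) = 1/(-17 - 638*(6 - 3)) = 1/(-17 - 638*3) = 1/(-17 - 1914) = 1/(-1931) = -1/1931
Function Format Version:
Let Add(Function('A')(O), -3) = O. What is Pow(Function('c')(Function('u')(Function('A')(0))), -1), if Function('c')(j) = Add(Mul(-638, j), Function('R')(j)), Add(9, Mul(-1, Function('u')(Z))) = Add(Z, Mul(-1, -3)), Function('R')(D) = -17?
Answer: Rational(-1, 1931) ≈ -0.00051787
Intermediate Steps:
Function('A')(O) = Add(3, O)
Function('u')(Z) = Add(6, Mul(-1, Z)) (Function('u')(Z) = Add(9, Mul(-1, Add(Z, Mul(-1, -3)))) = Add(9, Mul(-1, Add(Z, 3))) = Add(9, Mul(-1, Add(3, Z))) = Add(9, Add(-3, Mul(-1, Z))) = Add(6, Mul(-1, Z)))
Function('c')(j) = Add(-17, Mul(-638, j)) (Function('c')(j) = Add(Mul(-638, j), -17) = Add(-17, Mul(-638, j)))
Pow(Function('c')(Function('u')(Function('A')(0))), -1) = Pow(Add(-17, Mul(-638, Add(6, Mul(-1, Add(3, 0))))), -1) = Pow(Add(-17, Mul(-638, Add(6, Mul(-1, 3)))), -1) = Pow(Add(-17, Mul(-638, Add(6, -3))), -1) = Pow(Add(-17, Mul(-638, 3)), -1) = Pow(Add(-17, -1914), -1) = Pow(-1931, -1) = Rational(-1, 1931)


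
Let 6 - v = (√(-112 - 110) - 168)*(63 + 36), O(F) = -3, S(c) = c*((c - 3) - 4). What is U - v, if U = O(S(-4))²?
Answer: -16629 + 99*I*√222 ≈ -16629.0 + 1475.1*I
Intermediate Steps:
S(c) = c*(-7 + c) (S(c) = c*((-3 + c) - 4) = c*(-7 + c))
v = 16638 - 99*I*√222 (v = 6 - (√(-112 - 110) - 168)*(63 + 36) = 6 - (√(-222) - 168)*99 = 6 - (I*√222 - 168)*99 = 6 - (-168 + I*√222)*99 = 6 - (-16632 + 99*I*√222) = 6 + (16632 - 99*I*√222) = 16638 - 99*I*√222 ≈ 16638.0 - 1475.1*I)
U = 9 (U = (-3)² = 9)
U - v = 9 - (16638 - 99*I*√222) = 9 + (-16638 + 99*I*√222) = -16629 + 99*I*√222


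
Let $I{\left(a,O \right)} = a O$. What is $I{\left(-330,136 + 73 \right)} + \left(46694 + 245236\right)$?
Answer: $222960$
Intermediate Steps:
$I{\left(a,O \right)} = O a$
$I{\left(-330,136 + 73 \right)} + \left(46694 + 245236\right) = \left(136 + 73\right) \left(-330\right) + \left(46694 + 245236\right) = 209 \left(-330\right) + 291930 = -68970 + 291930 = 222960$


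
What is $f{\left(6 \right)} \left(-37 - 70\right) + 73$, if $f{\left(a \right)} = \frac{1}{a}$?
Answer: $\frac{331}{6} \approx 55.167$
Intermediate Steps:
$f{\left(6 \right)} \left(-37 - 70\right) + 73 = \frac{-37 - 70}{6} + 73 = \frac{1}{6} \left(-107\right) + 73 = - \frac{107}{6} + 73 = \frac{331}{6}$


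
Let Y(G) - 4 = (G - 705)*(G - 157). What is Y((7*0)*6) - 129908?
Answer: -19219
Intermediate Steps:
Y(G) = 4 + (-705 + G)*(-157 + G) (Y(G) = 4 + (G - 705)*(G - 157) = 4 + (-705 + G)*(-157 + G))
Y((7*0)*6) - 129908 = (110689 + ((7*0)*6)² - 862*7*0*6) - 129908 = (110689 + (0*6)² - 0*6) - 129908 = (110689 + 0² - 862*0) - 129908 = (110689 + 0 + 0) - 129908 = 110689 - 129908 = -19219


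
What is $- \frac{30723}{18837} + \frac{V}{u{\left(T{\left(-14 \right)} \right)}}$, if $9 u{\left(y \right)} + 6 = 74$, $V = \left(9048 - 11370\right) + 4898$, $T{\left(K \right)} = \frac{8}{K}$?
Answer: $\frac{5174141}{15249} \approx 339.31$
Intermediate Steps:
$V = 2576$ ($V = -2322 + 4898 = 2576$)
$u{\left(y \right)} = \frac{68}{9}$ ($u{\left(y \right)} = - \frac{2}{3} + \frac{1}{9} \cdot 74 = - \frac{2}{3} + \frac{74}{9} = \frac{68}{9}$)
$- \frac{30723}{18837} + \frac{V}{u{\left(T{\left(-14 \right)} \right)}} = - \frac{30723}{18837} + \frac{2576}{\frac{68}{9}} = \left(-30723\right) \frac{1}{18837} + 2576 \cdot \frac{9}{68} = - \frac{1463}{897} + \frac{5796}{17} = \frac{5174141}{15249}$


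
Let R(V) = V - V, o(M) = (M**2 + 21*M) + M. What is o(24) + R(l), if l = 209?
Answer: 1104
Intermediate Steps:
o(M) = M**2 + 22*M
R(V) = 0
o(24) + R(l) = 24*(22 + 24) + 0 = 24*46 + 0 = 1104 + 0 = 1104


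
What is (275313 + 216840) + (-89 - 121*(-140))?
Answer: 509004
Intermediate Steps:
(275313 + 216840) + (-89 - 121*(-140)) = 492153 + (-89 + 16940) = 492153 + 16851 = 509004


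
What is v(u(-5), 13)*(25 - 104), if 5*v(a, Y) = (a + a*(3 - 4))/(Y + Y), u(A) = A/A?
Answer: 0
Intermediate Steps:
u(A) = 1
v(a, Y) = 0 (v(a, Y) = ((a + a*(3 - 4))/(Y + Y))/5 = ((a + a*(-1))/((2*Y)))/5 = ((a - a)*(1/(2*Y)))/5 = (0*(1/(2*Y)))/5 = (⅕)*0 = 0)
v(u(-5), 13)*(25 - 104) = 0*(25 - 104) = 0*(-79) = 0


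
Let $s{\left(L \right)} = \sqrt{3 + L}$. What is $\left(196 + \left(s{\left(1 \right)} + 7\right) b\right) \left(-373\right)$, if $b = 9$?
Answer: $-103321$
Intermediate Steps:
$\left(196 + \left(s{\left(1 \right)} + 7\right) b\right) \left(-373\right) = \left(196 + \left(\sqrt{3 + 1} + 7\right) 9\right) \left(-373\right) = \left(196 + \left(\sqrt{4} + 7\right) 9\right) \left(-373\right) = \left(196 + \left(2 + 7\right) 9\right) \left(-373\right) = \left(196 + 9 \cdot 9\right) \left(-373\right) = \left(196 + 81\right) \left(-373\right) = 277 \left(-373\right) = -103321$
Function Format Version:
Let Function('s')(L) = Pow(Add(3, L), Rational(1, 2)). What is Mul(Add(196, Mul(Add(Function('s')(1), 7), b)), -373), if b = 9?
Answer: -103321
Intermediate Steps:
Mul(Add(196, Mul(Add(Function('s')(1), 7), b)), -373) = Mul(Add(196, Mul(Add(Pow(Add(3, 1), Rational(1, 2)), 7), 9)), -373) = Mul(Add(196, Mul(Add(Pow(4, Rational(1, 2)), 7), 9)), -373) = Mul(Add(196, Mul(Add(2, 7), 9)), -373) = Mul(Add(196, Mul(9, 9)), -373) = Mul(Add(196, 81), -373) = Mul(277, -373) = -103321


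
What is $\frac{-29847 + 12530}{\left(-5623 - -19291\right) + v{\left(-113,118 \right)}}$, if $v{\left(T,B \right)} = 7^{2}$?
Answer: $- \frac{17317}{13717} \approx -1.2624$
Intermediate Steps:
$v{\left(T,B \right)} = 49$
$\frac{-29847 + 12530}{\left(-5623 - -19291\right) + v{\left(-113,118 \right)}} = \frac{-29847 + 12530}{\left(-5623 - -19291\right) + 49} = - \frac{17317}{\left(-5623 + 19291\right) + 49} = - \frac{17317}{13668 + 49} = - \frac{17317}{13717}$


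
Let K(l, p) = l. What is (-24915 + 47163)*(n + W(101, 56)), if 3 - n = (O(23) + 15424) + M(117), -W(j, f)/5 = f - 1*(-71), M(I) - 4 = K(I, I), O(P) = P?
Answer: -360417600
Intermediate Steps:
M(I) = 4 + I
W(j, f) = -355 - 5*f (W(j, f) = -5*(f - 1*(-71)) = -5*(f + 71) = -5*(71 + f) = -355 - 5*f)
n = -15565 (n = 3 - ((23 + 15424) + (4 + 117)) = 3 - (15447 + 121) = 3 - 1*15568 = 3 - 15568 = -15565)
(-24915 + 47163)*(n + W(101, 56)) = (-24915 + 47163)*(-15565 + (-355 - 5*56)) = 22248*(-15565 + (-355 - 280)) = 22248*(-15565 - 635) = 22248*(-16200) = -360417600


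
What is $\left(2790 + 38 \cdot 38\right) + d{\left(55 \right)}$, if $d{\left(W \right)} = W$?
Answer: $4289$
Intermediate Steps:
$\left(2790 + 38 \cdot 38\right) + d{\left(55 \right)} = \left(2790 + 38 \cdot 38\right) + 55 = \left(2790 + 1444\right) + 55 = 4234 + 55 = 4289$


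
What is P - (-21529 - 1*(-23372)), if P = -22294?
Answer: -24137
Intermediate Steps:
P - (-21529 - 1*(-23372)) = -22294 - (-21529 - 1*(-23372)) = -22294 - (-21529 + 23372) = -22294 - 1*1843 = -22294 - 1843 = -24137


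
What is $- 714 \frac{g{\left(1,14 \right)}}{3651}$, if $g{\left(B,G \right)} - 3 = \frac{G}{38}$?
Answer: $- \frac{15232}{23123} \approx -0.65874$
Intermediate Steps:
$g{\left(B,G \right)} = 3 + \frac{G}{38}$
$- 714 \frac{g{\left(1,14 \right)}}{3651} = - 714 \frac{3 + \frac{1}{38} \cdot 14}{3651} = - 714 \left(3 + \frac{7}{19}\right) \frac{1}{3651} = - 714 \cdot \frac{64}{19} \cdot \frac{1}{3651} = \left(-714\right) \frac{64}{69369} = - \frac{15232}{23123}$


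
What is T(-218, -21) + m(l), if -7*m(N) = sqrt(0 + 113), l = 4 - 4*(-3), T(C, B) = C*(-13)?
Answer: 2834 - sqrt(113)/7 ≈ 2832.5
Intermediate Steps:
T(C, B) = -13*C
l = 16 (l = 4 + 12 = 16)
m(N) = -sqrt(113)/7 (m(N) = -sqrt(0 + 113)/7 = -sqrt(113)/7)
T(-218, -21) + m(l) = -13*(-218) - sqrt(113)/7 = 2834 - sqrt(113)/7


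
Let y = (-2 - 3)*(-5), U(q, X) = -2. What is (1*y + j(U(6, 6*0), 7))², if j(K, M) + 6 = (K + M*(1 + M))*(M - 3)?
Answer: 55225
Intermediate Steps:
y = 25 (y = -5*(-5) = 25)
j(K, M) = -6 + (-3 + M)*(K + M*(1 + M)) (j(K, M) = -6 + (K + M*(1 + M))*(M - 3) = -6 + (K + M*(1 + M))*(-3 + M) = -6 + (-3 + M)*(K + M*(1 + M)))
(1*y + j(U(6, 6*0), 7))² = (1*25 + (-6 + 7³ - 3*(-2) - 3*7 - 2*7² - 2*7))² = (25 + (-6 + 343 + 6 - 21 - 2*49 - 14))² = (25 + (-6 + 343 + 6 - 21 - 98 - 14))² = (25 + 210)² = 235² = 55225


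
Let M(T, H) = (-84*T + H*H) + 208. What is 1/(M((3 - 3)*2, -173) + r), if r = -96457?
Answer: -1/66320 ≈ -1.5078e-5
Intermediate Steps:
M(T, H) = 208 + H² - 84*T (M(T, H) = (-84*T + H²) + 208 = (H² - 84*T) + 208 = 208 + H² - 84*T)
1/(M((3 - 3)*2, -173) + r) = 1/((208 + (-173)² - 84*(3 - 3)*2) - 96457) = 1/((208 + 29929 - 0*2) - 96457) = 1/((208 + 29929 - 84*0) - 96457) = 1/((208 + 29929 + 0) - 96457) = 1/(30137 - 96457) = 1/(-66320) = -1/66320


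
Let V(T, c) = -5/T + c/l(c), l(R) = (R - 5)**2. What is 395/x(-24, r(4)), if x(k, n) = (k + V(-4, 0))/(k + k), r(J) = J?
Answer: 75840/91 ≈ 833.41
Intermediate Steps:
l(R) = (-5 + R)**2
V(T, c) = -5/T + c/(-5 + c)**2 (V(T, c) = -5/T + c/((-5 + c)**2) = -5/T + c/(-5 + c)**2)
x(k, n) = (5/4 + k)/(2*k) (x(k, n) = (k + (-5/(-4) + 0/(-5 + 0)**2))/(k + k) = (k + (-5*(-1/4) + 0/(-5)**2))/((2*k)) = (k + (5/4 + 0*(1/25)))*(1/(2*k)) = (k + (5/4 + 0))*(1/(2*k)) = (k + 5/4)*(1/(2*k)) = (5/4 + k)*(1/(2*k)) = (5/4 + k)/(2*k))
395/x(-24, r(4)) = 395/(((1/8)*(5 + 4*(-24))/(-24))) = 395/(((1/8)*(-1/24)*(5 - 96))) = 395/(((1/8)*(-1/24)*(-91))) = 395/(91/192) = 395*(192/91) = 75840/91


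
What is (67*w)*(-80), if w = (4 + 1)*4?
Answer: -107200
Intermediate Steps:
w = 20 (w = 5*4 = 20)
(67*w)*(-80) = (67*20)*(-80) = 1340*(-80) = -107200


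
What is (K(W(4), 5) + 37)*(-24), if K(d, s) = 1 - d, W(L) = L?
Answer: -816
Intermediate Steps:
(K(W(4), 5) + 37)*(-24) = ((1 - 1*4) + 37)*(-24) = ((1 - 4) + 37)*(-24) = (-3 + 37)*(-24) = 34*(-24) = -816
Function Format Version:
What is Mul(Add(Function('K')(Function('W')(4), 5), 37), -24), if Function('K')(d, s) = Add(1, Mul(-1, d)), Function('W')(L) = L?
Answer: -816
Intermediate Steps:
Mul(Add(Function('K')(Function('W')(4), 5), 37), -24) = Mul(Add(Add(1, Mul(-1, 4)), 37), -24) = Mul(Add(Add(1, -4), 37), -24) = Mul(Add(-3, 37), -24) = Mul(34, -24) = -816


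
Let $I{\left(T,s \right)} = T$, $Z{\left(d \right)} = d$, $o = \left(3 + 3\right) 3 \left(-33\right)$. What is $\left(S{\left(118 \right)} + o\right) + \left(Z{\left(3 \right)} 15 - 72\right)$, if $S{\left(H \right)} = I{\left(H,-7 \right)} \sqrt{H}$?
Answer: $-621 + 118 \sqrt{118} \approx 660.81$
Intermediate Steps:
$o = -594$ ($o = 6 \cdot 3 \left(-33\right) = 18 \left(-33\right) = -594$)
$S{\left(H \right)} = H^{\frac{3}{2}}$ ($S{\left(H \right)} = H \sqrt{H} = H^{\frac{3}{2}}$)
$\left(S{\left(118 \right)} + o\right) + \left(Z{\left(3 \right)} 15 - 72\right) = \left(118^{\frac{3}{2}} - 594\right) + \left(3 \cdot 15 - 72\right) = \left(118 \sqrt{118} - 594\right) + \left(45 - 72\right) = \left(-594 + 118 \sqrt{118}\right) - 27 = -621 + 118 \sqrt{118}$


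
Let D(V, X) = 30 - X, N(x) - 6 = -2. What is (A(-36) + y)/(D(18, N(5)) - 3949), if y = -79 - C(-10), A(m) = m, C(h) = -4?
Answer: 111/3923 ≈ 0.028295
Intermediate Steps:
N(x) = 4 (N(x) = 6 - 2 = 4)
y = -75 (y = -79 - 1*(-4) = -79 + 4 = -75)
(A(-36) + y)/(D(18, N(5)) - 3949) = (-36 - 75)/((30 - 1*4) - 3949) = -111/((30 - 4) - 3949) = -111/(26 - 3949) = -111/(-3923) = -111*(-1/3923) = 111/3923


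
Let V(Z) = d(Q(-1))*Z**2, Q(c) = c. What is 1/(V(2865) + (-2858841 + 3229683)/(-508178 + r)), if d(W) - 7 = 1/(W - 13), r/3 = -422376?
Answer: 12427142/706747385358831 ≈ 1.7584e-8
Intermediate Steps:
r = -1267128 (r = 3*(-422376) = -1267128)
d(W) = 7 + 1/(-13 + W) (d(W) = 7 + 1/(W - 13) = 7 + 1/(-13 + W))
V(Z) = 97*Z**2/14 (V(Z) = ((-90 + 7*(-1))/(-13 - 1))*Z**2 = ((-90 - 7)/(-14))*Z**2 = (-1/14*(-97))*Z**2 = 97*Z**2/14)
1/(V(2865) + (-2858841 + 3229683)/(-508178 + r)) = 1/((97/14)*2865**2 + (-2858841 + 3229683)/(-508178 - 1267128)) = 1/((97/14)*8208225 + 370842/(-1775306)) = 1/(796197825/14 + 370842*(-1/1775306)) = 1/(796197825/14 - 185421/887653) = 1/(706747385358831/12427142) = 12427142/706747385358831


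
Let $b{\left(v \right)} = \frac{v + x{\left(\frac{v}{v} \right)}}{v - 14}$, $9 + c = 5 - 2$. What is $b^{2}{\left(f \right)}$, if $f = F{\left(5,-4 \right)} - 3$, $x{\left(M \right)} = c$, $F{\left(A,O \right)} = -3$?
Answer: $\frac{9}{25} \approx 0.36$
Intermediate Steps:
$c = -6$ ($c = -9 + \left(5 - 2\right) = -9 + 3 = -6$)
$x{\left(M \right)} = -6$
$f = -6$ ($f = -3 - 3 = -6$)
$b{\left(v \right)} = \frac{-6 + v}{-14 + v}$ ($b{\left(v \right)} = \frac{v - 6}{v - 14} = \frac{-6 + v}{-14 + v}$)
$b^{2}{\left(f \right)} = \left(\frac{-6 - 6}{-14 - 6}\right)^{2} = \left(\frac{1}{-20} \left(-12\right)\right)^{2} = \left(\left(- \frac{1}{20}\right) \left(-12\right)\right)^{2} = \left(\frac{3}{5}\right)^{2} = \frac{9}{25}$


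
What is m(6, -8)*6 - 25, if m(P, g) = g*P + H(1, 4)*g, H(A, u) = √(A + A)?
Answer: -313 - 48*√2 ≈ -380.88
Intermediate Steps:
H(A, u) = √2*√A (H(A, u) = √(2*A) = √2*√A)
m(P, g) = P*g + g*√2 (m(P, g) = g*P + (√2*√1)*g = P*g + (√2*1)*g = P*g + √2*g = P*g + g*√2)
m(6, -8)*6 - 25 = -8*(6 + √2)*6 - 25 = (-48 - 8*√2)*6 - 25 = (-288 - 48*√2) - 25 = -313 - 48*√2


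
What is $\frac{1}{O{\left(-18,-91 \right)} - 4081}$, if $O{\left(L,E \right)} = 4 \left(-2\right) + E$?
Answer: $- \frac{1}{4180} \approx -0.00023923$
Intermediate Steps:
$O{\left(L,E \right)} = -8 + E$
$\frac{1}{O{\left(-18,-91 \right)} - 4081} = \frac{1}{\left(-8 - 91\right) - 4081} = \frac{1}{-99 - 4081} = \frac{1}{-4180} = - \frac{1}{4180}$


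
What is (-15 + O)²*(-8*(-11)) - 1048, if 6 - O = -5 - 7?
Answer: -256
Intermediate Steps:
O = 18 (O = 6 - (-5 - 7) = 6 - 1*(-12) = 6 + 12 = 18)
(-15 + O)²*(-8*(-11)) - 1048 = (-15 + 18)²*(-8*(-11)) - 1048 = 3²*88 - 1048 = 9*88 - 1048 = 792 - 1048 = -256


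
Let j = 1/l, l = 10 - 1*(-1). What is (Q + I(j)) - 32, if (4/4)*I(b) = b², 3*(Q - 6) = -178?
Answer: -30973/363 ≈ -85.325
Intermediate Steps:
Q = -160/3 (Q = 6 + (⅓)*(-178) = 6 - 178/3 = -160/3 ≈ -53.333)
l = 11 (l = 10 + 1 = 11)
j = 1/11 ≈ 0.090909
I(b) = b²
(Q + I(j)) - 32 = (-160/3 + (1/11)²) - 32 = (-160/3 + 1/121) - 32 = -19357/363 - 32 = -30973/363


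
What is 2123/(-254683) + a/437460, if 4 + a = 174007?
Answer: 1314753893/3376170460 ≈ 0.38942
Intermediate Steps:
a = 174003 (a = -4 + 174007 = 174003)
2123/(-254683) + a/437460 = 2123/(-254683) + 174003/437460 = 2123*(-1/254683) + 174003*(1/437460) = -193/23153 + 58001/145820 = 1314753893/3376170460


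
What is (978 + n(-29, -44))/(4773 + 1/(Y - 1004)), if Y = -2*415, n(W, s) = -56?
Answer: 1690948/8753681 ≈ 0.19317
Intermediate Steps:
Y = -830
(978 + n(-29, -44))/(4773 + 1/(Y - 1004)) = (978 - 56)/(4773 + 1/(-830 - 1004)) = 922/(4773 + 1/(-1834)) = 922/(4773 - 1/1834) = 922/(8753681/1834) = 922*(1834/8753681) = 1690948/8753681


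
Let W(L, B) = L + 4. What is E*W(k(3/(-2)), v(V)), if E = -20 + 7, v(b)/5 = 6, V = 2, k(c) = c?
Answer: -65/2 ≈ -32.500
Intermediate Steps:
v(b) = 30 (v(b) = 5*6 = 30)
W(L, B) = 4 + L
E = -13
E*W(k(3/(-2)), v(V)) = -13*(4 + 3/(-2)) = -13*(4 + 3*(-½)) = -13*(4 - 3/2) = -13*5/2 = -65/2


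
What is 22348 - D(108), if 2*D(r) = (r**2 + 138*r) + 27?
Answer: 18101/2 ≈ 9050.5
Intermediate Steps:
D(r) = 27/2 + r**2/2 + 69*r (D(r) = ((r**2 + 138*r) + 27)/2 = (27 + r**2 + 138*r)/2 = 27/2 + r**2/2 + 69*r)
22348 - D(108) = 22348 - (27/2 + (1/2)*108**2 + 69*108) = 22348 - (27/2 + (1/2)*11664 + 7452) = 22348 - (27/2 + 5832 + 7452) = 22348 - 1*26595/2 = 22348 - 26595/2 = 18101/2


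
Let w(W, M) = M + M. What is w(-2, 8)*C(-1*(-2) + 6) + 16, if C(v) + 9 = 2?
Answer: -96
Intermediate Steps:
C(v) = -7 (C(v) = -9 + 2 = -7)
w(W, M) = 2*M
w(-2, 8)*C(-1*(-2) + 6) + 16 = (2*8)*(-7) + 16 = 16*(-7) + 16 = -112 + 16 = -96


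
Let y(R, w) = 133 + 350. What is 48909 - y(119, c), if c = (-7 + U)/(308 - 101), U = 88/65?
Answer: 48426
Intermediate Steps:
U = 88/65 (U = 88*(1/65) = 88/65 ≈ 1.3538)
c = -367/13455 (c = (-7 + 88/65)/(308 - 101) = -367/65/207 = -367/65*1/207 = -367/13455 ≈ -0.027276)
y(R, w) = 483
48909 - y(119, c) = 48909 - 1*483 = 48909 - 483 = 48426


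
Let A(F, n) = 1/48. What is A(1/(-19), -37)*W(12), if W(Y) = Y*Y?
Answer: 3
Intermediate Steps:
W(Y) = Y²
A(F, n) = 1/48
A(1/(-19), -37)*W(12) = (1/48)*12² = (1/48)*144 = 3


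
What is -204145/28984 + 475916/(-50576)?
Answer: -1507424179/91618424 ≈ -16.453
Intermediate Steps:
-204145/28984 + 475916/(-50576) = -204145*1/28984 + 475916*(-1/50576) = -204145/28984 - 118979/12644 = -1507424179/91618424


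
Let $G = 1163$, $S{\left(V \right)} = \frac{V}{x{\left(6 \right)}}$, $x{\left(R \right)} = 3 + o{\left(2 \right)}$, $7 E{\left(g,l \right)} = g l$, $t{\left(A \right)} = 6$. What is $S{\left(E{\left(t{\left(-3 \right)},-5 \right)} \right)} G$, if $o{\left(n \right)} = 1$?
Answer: $- \frac{17445}{14} \approx -1246.1$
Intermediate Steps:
$E{\left(g,l \right)} = \frac{g l}{7}$
$x{\left(R \right)} = 4$ ($x{\left(R \right)} = 3 + 1 = 4$)
$S{\left(V \right)} = \frac{V}{4}$
$S{\left(E{\left(t{\left(-3 \right)},-5 \right)} \right)} G = \frac{\frac{1}{7} \cdot 6 \left(-5\right)}{4} \cdot 1163 = \frac{1}{4} \left(- \frac{30}{7}\right) 1163 = \left(- \frac{15}{14}\right) 1163 = - \frac{17445}{14}$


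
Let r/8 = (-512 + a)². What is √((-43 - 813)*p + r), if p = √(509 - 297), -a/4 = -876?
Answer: 4*√(4476032 - 107*√53) ≈ 8461.9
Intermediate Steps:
a = 3504 (a = -4*(-876) = 3504)
r = 71616512 (r = 8*(-512 + 3504)² = 8*2992² = 8*8952064 = 71616512)
p = 2*√53 (p = √212 = 2*√53 ≈ 14.560)
√((-43 - 813)*p + r) = √((-43 - 813)*(2*√53) + 71616512) = √(-1712*√53 + 71616512) = √(71616512 - 1712*√53)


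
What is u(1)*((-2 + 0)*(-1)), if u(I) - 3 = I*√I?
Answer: 8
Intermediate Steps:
u(I) = 3 + I^(3/2) (u(I) = 3 + I*√I = 3 + I^(3/2))
u(1)*((-2 + 0)*(-1)) = (3 + 1^(3/2))*((-2 + 0)*(-1)) = (3 + 1)*(-2*(-1)) = 4*2 = 8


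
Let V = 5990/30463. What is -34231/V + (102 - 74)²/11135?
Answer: -2322267789099/13339730 ≈ -1.7409e+5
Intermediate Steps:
V = 5990/30463 (V = 5990*(1/30463) = 5990/30463 ≈ 0.19663)
-34231/V + (102 - 74)²/11135 = -34231/5990/30463 + (102 - 74)²/11135 = -34231*30463/5990 + 28²*(1/11135) = -1042778953/5990 + 784*(1/11135) = -1042778953/5990 + 784/11135 = -2322267789099/13339730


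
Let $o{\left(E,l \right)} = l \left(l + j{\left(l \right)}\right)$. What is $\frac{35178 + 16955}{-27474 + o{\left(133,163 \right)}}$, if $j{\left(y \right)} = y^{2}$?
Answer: $\frac{52133}{4329842} \approx 0.01204$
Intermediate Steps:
$o{\left(E,l \right)} = l \left(l + l^{2}\right)$
$\frac{35178 + 16955}{-27474 + o{\left(133,163 \right)}} = \frac{35178 + 16955}{-27474 + 163^{2} \left(1 + 163\right)} = \frac{52133}{-27474 + 26569 \cdot 164} = \frac{52133}{-27474 + 4357316} = \frac{52133}{4329842}$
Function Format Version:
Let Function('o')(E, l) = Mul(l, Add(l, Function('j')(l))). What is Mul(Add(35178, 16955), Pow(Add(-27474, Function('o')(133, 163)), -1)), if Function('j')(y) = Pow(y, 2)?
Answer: Rational(52133, 4329842) ≈ 0.012040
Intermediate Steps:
Function('o')(E, l) = Mul(l, Add(l, Pow(l, 2)))
Mul(Add(35178, 16955), Pow(Add(-27474, Function('o')(133, 163)), -1)) = Mul(Add(35178, 16955), Pow(Add(-27474, Mul(Pow(163, 2), Add(1, 163))), -1)) = Mul(52133, Pow(Add(-27474, Mul(26569, 164)), -1)) = Mul(52133, Pow(Add(-27474, 4357316), -1)) = Mul(52133, Pow(4329842, -1)) = Mul(52133, Rational(1, 4329842)) = Rational(52133, 4329842)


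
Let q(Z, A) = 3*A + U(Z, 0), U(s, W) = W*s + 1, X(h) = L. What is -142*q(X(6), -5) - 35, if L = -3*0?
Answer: 1953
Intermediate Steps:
L = 0
X(h) = 0
U(s, W) = 1 + W*s
q(Z, A) = 1 + 3*A (q(Z, A) = 3*A + (1 + 0*Z) = 3*A + (1 + 0) = 3*A + 1 = 1 + 3*A)
-142*q(X(6), -5) - 35 = -142*(1 + 3*(-5)) - 35 = -142*(1 - 15) - 35 = -142*(-14) - 35 = 1988 - 35 = 1953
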